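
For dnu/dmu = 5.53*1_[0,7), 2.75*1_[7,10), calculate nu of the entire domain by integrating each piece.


Integrate each piece of the Radon-Nikodym derivative:
Step 1: integral_0^7 5.53 dx = 5.53*(7-0) = 5.53*7 = 38.71
Step 2: integral_7^10 2.75 dx = 2.75*(10-7) = 2.75*3 = 8.25
Total: 38.71 + 8.25 = 46.96


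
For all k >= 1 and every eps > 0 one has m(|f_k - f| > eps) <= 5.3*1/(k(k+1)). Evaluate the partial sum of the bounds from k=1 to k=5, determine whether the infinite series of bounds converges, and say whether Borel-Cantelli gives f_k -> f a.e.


Step 1: List the terms 5.3*1/(k(k+1)) for k = 1 to 5:
  k=1: 2.65
  k=2: 0.883333
  k=3: 0.441667
  k=4: 0.265
  k=5: 0.176667
Step 2: Partial sum = 2.65 + 0.883333 + 0.441667 + 0.265 + 0.176667
     = 4.416667
Step 3: The full series sum_(k>=1) 5.3*1/(k(k+1)) converges (telescoping series sum 1/(k(k+1)) = 1; a constant multiple of a convergent series converges).
Step 4: Fix eps > 0. Since sum_k m(|f_k - f| > eps) < infinity, the Borel-Cantelli lemma gives
        m(limsup_k {|f_k - f| > eps}) = 0, i.e. for a.e. x, |f_k(x) - f(x)| <= eps for all large k.
        Applying this with eps = 1/j for j = 1, 2, ... and intersecting the countably many full-measure sets,
        for a.e. x we get limsup_k |f_k(x) - f(x)| <= 1/j for every j, hence f_k -> f almost everywhere.
Conclusion: series converges; Borel-Cantelli yields f_k -> f a.e.


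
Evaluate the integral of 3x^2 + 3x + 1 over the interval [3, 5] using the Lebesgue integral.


The Lebesgue integral of a Riemann-integrable function agrees with the Riemann integral.
Antiderivative F(x) = (3/3)x^3 + (3/2)x^2 + 1x
F(5) = (3/3)*5^3 + (3/2)*5^2 + 1*5
     = (3/3)*125 + (3/2)*25 + 1*5
     = 125 + 37.5 + 5
     = 167.5
F(3) = 43.5
Integral = F(5) - F(3) = 167.5 - 43.5 = 124


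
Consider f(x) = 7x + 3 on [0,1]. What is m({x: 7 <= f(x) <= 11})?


f^(-1)([7, 11]) = {x : 7 <= 7x + 3 <= 11}
Solving: (7 - 3)/7 <= x <= (11 - 3)/7
= [0.571429, 1.142857]
Intersecting with [0,1]: [0.571429, 1]
Measure = 1 - 0.571429 = 0.428571


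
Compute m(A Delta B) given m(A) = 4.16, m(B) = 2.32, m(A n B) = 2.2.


m(A Delta B) = m(A) + m(B) - 2*m(A n B)
= 4.16 + 2.32 - 2*2.2
= 4.16 + 2.32 - 4.4
= 2.08


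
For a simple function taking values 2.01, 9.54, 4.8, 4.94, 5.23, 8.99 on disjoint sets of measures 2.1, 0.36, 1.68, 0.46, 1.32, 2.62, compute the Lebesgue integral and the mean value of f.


Step 1: Integral = sum(value_i * measure_i)
= 2.01*2.1 + 9.54*0.36 + 4.8*1.68 + 4.94*0.46 + 5.23*1.32 + 8.99*2.62
= 4.221 + 3.4344 + 8.064 + 2.2724 + 6.9036 + 23.5538
= 48.4492
Step 2: Total measure of domain = 2.1 + 0.36 + 1.68 + 0.46 + 1.32 + 2.62 = 8.54
Step 3: Average value = 48.4492 / 8.54 = 5.673208


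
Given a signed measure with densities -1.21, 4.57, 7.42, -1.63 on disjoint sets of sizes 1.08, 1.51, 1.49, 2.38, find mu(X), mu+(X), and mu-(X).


Step 1: Compute signed measure on each set:
  Set 1: -1.21 * 1.08 = -1.3068
  Set 2: 4.57 * 1.51 = 6.9007
  Set 3: 7.42 * 1.49 = 11.0558
  Set 4: -1.63 * 2.38 = -3.8794
Step 2: Total signed measure = (-1.3068) + (6.9007) + (11.0558) + (-3.8794)
     = 12.7703
Step 3: Positive part mu+(X) = sum of positive contributions = 17.9565
Step 4: Negative part mu-(X) = |sum of negative contributions| = 5.1862


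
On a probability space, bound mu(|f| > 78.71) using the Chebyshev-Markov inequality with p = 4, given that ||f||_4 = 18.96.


Chebyshev/Markov inequality: mu(|f| > eps) <= (||f||_p / eps)^p
Step 1: ||f||_4 / eps = 18.96 / 78.71 = 0.240884
Step 2: Raise to power p = 4:
  (0.240884)^4 = 0.003367
Step 3: Therefore mu(|f| > 78.71) <= 0.003367


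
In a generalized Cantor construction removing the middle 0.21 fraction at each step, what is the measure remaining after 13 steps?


Step 1: At each step, fraction remaining = 1 - 0.21 = 0.79
Step 2: After 13 steps, measure = (0.79)^13
Result = 0.046682


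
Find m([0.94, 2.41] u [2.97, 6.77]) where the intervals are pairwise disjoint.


For pairwise disjoint intervals, m(union) = sum of lengths.
= (2.41 - 0.94) + (6.77 - 2.97)
= 1.47 + 3.8
= 5.27


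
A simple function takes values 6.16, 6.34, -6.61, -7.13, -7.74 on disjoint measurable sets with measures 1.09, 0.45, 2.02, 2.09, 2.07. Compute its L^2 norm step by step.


Step 1: Compute |f_i|^2 for each value:
  |6.16|^2 = 37.9456
  |6.34|^2 = 40.1956
  |-6.61|^2 = 43.6921
  |-7.13|^2 = 50.8369
  |-7.74|^2 = 59.9076
Step 2: Multiply by measures and sum:
  37.9456 * 1.09 = 41.360704
  40.1956 * 0.45 = 18.08802
  43.6921 * 2.02 = 88.258042
  50.8369 * 2.09 = 106.249121
  59.9076 * 2.07 = 124.008732
Sum = 41.360704 + 18.08802 + 88.258042 + 106.249121 + 124.008732 = 377.964619
Step 3: Take the p-th root:
||f||_2 = (377.964619)^(1/2) = 19.441312


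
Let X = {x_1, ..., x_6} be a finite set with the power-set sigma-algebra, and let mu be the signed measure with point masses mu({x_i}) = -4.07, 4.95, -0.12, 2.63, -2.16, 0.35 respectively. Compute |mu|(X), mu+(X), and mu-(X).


Step 1: Every measurable set is a union of atoms (the cells / points), so a Hahn decomposition is
  obtained by grouping atoms by sign: P = union of atoms with mu > 0, N = union of the remaining atoms.
  Atoms in P (indices): 2, 4, 6;  atoms in N (indices): 1, 3, 5
  Positive values: 4.95, 2.63, 0.35
  Negative values: -4.07, -0.12, -2.16
Step 2: mu+(X) = mu(P) = sum of positive atom values = 7.93
Step 3: mu-(X) = -mu(N) = sum of |negative atom values| = 6.35
Step 4: |mu|(X) = mu+(X) + mu-(X) = 7.93 + 6.35 = 14.28


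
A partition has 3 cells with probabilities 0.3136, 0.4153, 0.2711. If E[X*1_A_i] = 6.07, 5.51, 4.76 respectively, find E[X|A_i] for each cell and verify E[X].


For each cell A_i: E[X|A_i] = E[X*1_A_i] / P(A_i)
Step 1: E[X|A_1] = 6.07 / 0.3136 = 19.355867
Step 2: E[X|A_2] = 5.51 / 0.4153 = 13.267517
Step 3: E[X|A_3] = 4.76 / 0.2711 = 17.558097
Verification: E[X] = sum E[X*1_A_i] = 6.07 + 5.51 + 4.76 = 16.34


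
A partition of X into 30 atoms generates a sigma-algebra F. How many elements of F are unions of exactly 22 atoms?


Each element of F is a union of some subset of the 30 atoms.
Elements that are unions of exactly 22 atoms correspond to 22-element subsets of the 30 atoms.
Count = C(30, 22) = 30! / (22! * 8!) = 5852925.


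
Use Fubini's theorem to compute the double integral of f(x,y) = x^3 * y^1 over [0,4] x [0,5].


By Fubini's theorem, the double integral factors as a product of single integrals:
Step 1: integral_0^4 x^3 dx = [x^4/4] from 0 to 4
     = 4^4/4 = 64
Step 2: integral_0^5 y^1 dy = [y^2/2] from 0 to 5
     = 5^2/2 = 12.5
Step 3: Double integral = 64 * 12.5 = 800


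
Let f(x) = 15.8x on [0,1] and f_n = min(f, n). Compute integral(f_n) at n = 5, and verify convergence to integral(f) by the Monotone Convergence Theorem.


f(x) = 15.8x on [0,1]; f_n(x) = min(15.8x, n). At n = 5:
Step 1: f(x) reaches 5 at x = 5/15.8 = 0.316456
Step 2: integral(f_5) = integral(15.8x, 0, 0.316456) + integral(5, 0.316456, 1)
       = 15.8*0.316456^2/2 + 5*(1 - 0.316456)
       = 0.791139 + 3.417722
       = 4.208861
Step 3: As n -> infinity, f_n increases to f, so by MCT integral(f_n) -> integral(f) = 15.8/2 = 7.9.
Convergence: integral(f_5) = 4.208861 -> 7.9 as n -> infinity


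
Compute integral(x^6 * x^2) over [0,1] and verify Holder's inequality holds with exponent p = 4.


Step 1: Exact integral of f*g = integral(x^8, 0, 1) = 1/9
     = 0.111111
Step 2: Holder bound with p=4, q=1.333333:
  ||f||_p = (integral x^24 dx)^(1/4) = (1/25)^(1/4) = 0.447214
  ||g||_q = (integral x^2.666667 dx)^(1/1.333333) = (1/3.666667)^(1/1.333333) = 0.377395
Step 3: Holder bound = ||f||_p * ||g||_q = 0.447214 * 0.377395 = 0.168776
Verification: 0.111111 <= 0.168776 (Holder holds)


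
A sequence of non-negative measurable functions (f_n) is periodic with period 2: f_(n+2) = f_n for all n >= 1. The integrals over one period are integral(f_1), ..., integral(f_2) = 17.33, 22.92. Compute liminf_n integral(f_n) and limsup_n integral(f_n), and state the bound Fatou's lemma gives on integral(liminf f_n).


The sequence (integral(f_n)) is periodic with period 2, repeating the values 17.33, 22.92 indefinitely.
Step 1: For a periodic sequence, every tail (a_m, a_(m+1), ...) contains all 2 period values infinitely often.
Step 2: Hence inf of every tail = min of the period values = min(17.33, 22.92) = 17.33.
        liminf_n integral(f_n) = sup over m of (inf of tail from m) = 17.33.
Step 3: Similarly sup of every tail = max of the period values = 22.92.
        limsup_n integral(f_n) = 22.92.
Step 4: Fatou's lemma: integral(liminf_n f_n) <= liminf_n integral(f_n) = 17.33.
        So the integral of the pointwise liminf is at most 17.33.


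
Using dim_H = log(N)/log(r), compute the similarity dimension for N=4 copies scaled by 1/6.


For a self-similar set with N copies scaled by 1/r:
dim_H = log(N)/log(r) = log(4)/log(6)
= 1.386294/1.791759
= 0.773706


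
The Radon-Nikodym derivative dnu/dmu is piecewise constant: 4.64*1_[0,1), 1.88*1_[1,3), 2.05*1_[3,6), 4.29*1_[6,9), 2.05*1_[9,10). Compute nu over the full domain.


Integrate each piece of the Radon-Nikodym derivative:
Step 1: integral_0^1 4.64 dx = 4.64*(1-0) = 4.64*1 = 4.64
Step 2: integral_1^3 1.88 dx = 1.88*(3-1) = 1.88*2 = 3.76
Step 3: integral_3^6 2.05 dx = 2.05*(6-3) = 2.05*3 = 6.15
Step 4: integral_6^9 4.29 dx = 4.29*(9-6) = 4.29*3 = 12.87
Step 5: integral_9^10 2.05 dx = 2.05*(10-9) = 2.05*1 = 2.05
Total: 4.64 + 3.76 + 6.15 + 12.87 + 2.05 = 29.47


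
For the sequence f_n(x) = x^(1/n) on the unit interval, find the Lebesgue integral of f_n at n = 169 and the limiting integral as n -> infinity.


At n = 169: f_169(x) = x^(1/169).
Step 1: integral(x^(1/169), 0, 1) = [x^(1/169+1) / (1/169+1)] from 0 to 1
     = 1 / (1/169 + 1) = 1 / ((169+1)/169) = 169/(169+1)
     = 169/170 = 0.994118
Step 2: As n -> infinity, f_n(x) = x^(1/n) -> 1 for x in (0,1], and f_n is increasing in n.
By MCT, lim_n integral(f_n) = integral(lim_n f_n) = integral(1, 0, 1) = 1.
Step 3: Verify convergence: 169/170 = 0.994118 -> 1


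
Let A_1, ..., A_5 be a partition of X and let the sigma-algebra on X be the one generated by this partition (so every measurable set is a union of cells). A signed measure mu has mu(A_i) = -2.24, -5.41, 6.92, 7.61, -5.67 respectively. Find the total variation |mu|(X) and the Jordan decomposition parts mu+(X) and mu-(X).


Step 1: Every measurable set is a union of atoms (the cells / points), so a Hahn decomposition is
  obtained by grouping atoms by sign: P = union of atoms with mu > 0, N = union of the remaining atoms.
  Atoms in P (indices): 3, 4;  atoms in N (indices): 1, 2, 5
  Positive values: 6.92, 7.61
  Negative values: -2.24, -5.41, -5.67
Step 2: mu+(X) = mu(P) = sum of positive atom values = 14.53
Step 3: mu-(X) = -mu(N) = sum of |negative atom values| = 13.32
Step 4: |mu|(X) = mu+(X) + mu-(X) = 14.53 + 13.32 = 27.85


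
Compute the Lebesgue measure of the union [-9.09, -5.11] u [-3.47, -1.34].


For pairwise disjoint intervals, m(union) = sum of lengths.
= (-5.11 - -9.09) + (-1.34 - -3.47)
= 3.98 + 2.13
= 6.11


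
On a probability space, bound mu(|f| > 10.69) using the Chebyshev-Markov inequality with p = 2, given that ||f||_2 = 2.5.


Chebyshev/Markov inequality: mu(|f| > eps) <= (||f||_p / eps)^p
Step 1: ||f||_2 / eps = 2.5 / 10.69 = 0.233863
Step 2: Raise to power p = 2:
  (0.233863)^2 = 0.054692
Step 3: Therefore mu(|f| > 10.69) <= 0.054692


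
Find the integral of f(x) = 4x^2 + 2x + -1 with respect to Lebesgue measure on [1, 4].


The Lebesgue integral of a Riemann-integrable function agrees with the Riemann integral.
Antiderivative F(x) = (4/3)x^3 + (2/2)x^2 + -1x
F(4) = (4/3)*4^3 + (2/2)*4^2 + -1*4
     = (4/3)*64 + (2/2)*16 + -1*4
     = 85.333333 + 16 + -4
     = 97.333333
F(1) = 1.333333
Integral = F(4) - F(1) = 97.333333 - 1.333333 = 96


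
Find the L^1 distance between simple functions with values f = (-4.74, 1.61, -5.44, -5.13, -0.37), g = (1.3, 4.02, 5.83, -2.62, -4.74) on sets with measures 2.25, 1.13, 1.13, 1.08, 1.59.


Step 1: Compute differences f_i - g_i:
  -4.74 - 1.3 = -6.04
  1.61 - 4.02 = -2.41
  -5.44 - 5.83 = -11.27
  -5.13 - -2.62 = -2.51
  -0.37 - -4.74 = 4.37
Step 2: Compute |diff|^1 * measure for each set:
  |-6.04|^1 * 2.25 = 6.04 * 2.25 = 13.59
  |-2.41|^1 * 1.13 = 2.41 * 1.13 = 2.7233
  |-11.27|^1 * 1.13 = 11.27 * 1.13 = 12.7351
  |-2.51|^1 * 1.08 = 2.51 * 1.08 = 2.7108
  |4.37|^1 * 1.59 = 4.37 * 1.59 = 6.9483
Step 3: Sum = 38.7075
Step 4: ||f-g||_1 = (38.7075)^(1/1) = 38.7075


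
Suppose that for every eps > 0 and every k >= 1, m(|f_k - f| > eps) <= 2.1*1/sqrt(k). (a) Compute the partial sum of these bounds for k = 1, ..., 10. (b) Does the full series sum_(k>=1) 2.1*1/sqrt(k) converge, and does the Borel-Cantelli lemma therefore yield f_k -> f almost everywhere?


Step 1: List the terms 2.1*1/sqrt(k) for k = 1 to 10:
  k=1: 2.1
  k=2: 1.484924
  k=3: 1.212436
  k=4: 1.05
  k=5: 0.939149
  k=6: 0.857321
  k=7: 0.793725
  k=8: 0.742462
  k=9: 0.7
  k=10: 0.664078
Step 2: Partial sum = 2.1 + 1.484924 + 1.212436 + 1.05 + 0.939149 + 0.857321 + 0.793725 + 0.742462 + 0.7 + 0.664078
     = 10.544096
Step 3: The full series sum_(k>=1) 2.1*1/sqrt(k) diverges (p-series with p = 1/2 <= 1; a nonzero constant multiple of a divergent series diverges).
Step 4: The (first) Borel-Cantelli lemma requires a summable sequence of measures, so it does not apply here;
        from this bound alone no conclusion about a.e. convergence can be drawn (convergence in measure still
        gives an a.e.-convergent subsequence, but not a.e. convergence of the whole sequence).
Conclusion: series diverges; Borel-Cantelli is inconclusive about a.e. convergence of f_k.


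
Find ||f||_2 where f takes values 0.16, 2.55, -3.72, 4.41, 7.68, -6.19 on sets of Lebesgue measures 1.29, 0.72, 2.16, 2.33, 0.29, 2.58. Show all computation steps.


Step 1: Compute |f_i|^2 for each value:
  |0.16|^2 = 0.0256
  |2.55|^2 = 6.5025
  |-3.72|^2 = 13.8384
  |4.41|^2 = 19.4481
  |7.68|^2 = 58.9824
  |-6.19|^2 = 38.3161
Step 2: Multiply by measures and sum:
  0.0256 * 1.29 = 0.033024
  6.5025 * 0.72 = 4.6818
  13.8384 * 2.16 = 29.890944
  19.4481 * 2.33 = 45.314073
  58.9824 * 0.29 = 17.104896
  38.3161 * 2.58 = 98.855538
Sum = 0.033024 + 4.6818 + 29.890944 + 45.314073 + 17.104896 + 98.855538 = 195.880275
Step 3: Take the p-th root:
||f||_2 = (195.880275)^(1/2) = 13.995723


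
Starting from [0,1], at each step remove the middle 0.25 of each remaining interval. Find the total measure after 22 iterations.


Step 1: At each step, fraction remaining = 1 - 0.25 = 0.75
Step 2: After 22 steps, measure = (0.75)^22
Result = 0.001784


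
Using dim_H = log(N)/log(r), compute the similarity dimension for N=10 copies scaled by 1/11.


For a self-similar set with N copies scaled by 1/r:
dim_H = log(N)/log(r) = log(10)/log(11)
= 2.302585/2.397895
= 0.960253


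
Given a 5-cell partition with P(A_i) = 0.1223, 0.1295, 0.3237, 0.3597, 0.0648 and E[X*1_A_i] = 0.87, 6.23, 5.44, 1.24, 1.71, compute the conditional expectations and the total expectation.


For each cell A_i: E[X|A_i] = E[X*1_A_i] / P(A_i)
Step 1: E[X|A_1] = 0.87 / 0.1223 = 7.113655
Step 2: E[X|A_2] = 6.23 / 0.1295 = 48.108108
Step 3: E[X|A_3] = 5.44 / 0.3237 = 16.805684
Step 4: E[X|A_4] = 1.24 / 0.3597 = 3.447317
Step 5: E[X|A_5] = 1.71 / 0.0648 = 26.388889
Verification: E[X] = sum E[X*1_A_i] = 0.87 + 6.23 + 5.44 + 1.24 + 1.71 = 15.49


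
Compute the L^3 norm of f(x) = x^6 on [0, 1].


Step 1: ||f||_3 = (integral_0^1 |x^6|^3 dx)^(1/3)
     = (integral_0^1 x^18 dx)^(1/3)
Step 2: integral_0^1 x^18 dx = [x^19/(19)] from 0 to 1 = 1^19/19
     = 1/19 = 0.052632
Step 3: ||f||_3 = (0.052632)^(1/3) = 0.374756


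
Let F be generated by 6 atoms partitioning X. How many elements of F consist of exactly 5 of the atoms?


Each element of F is a union of some subset of the 6 atoms.
Elements that are unions of exactly 5 atoms correspond to 5-element subsets of the 6 atoms.
Count = C(6, 5) = 6! / (5! * 1!) = 6.


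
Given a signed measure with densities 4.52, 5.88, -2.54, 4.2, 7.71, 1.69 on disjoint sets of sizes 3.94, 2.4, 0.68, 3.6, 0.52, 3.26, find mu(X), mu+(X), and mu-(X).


Step 1: Compute signed measure on each set:
  Set 1: 4.52 * 3.94 = 17.8088
  Set 2: 5.88 * 2.4 = 14.112
  Set 3: -2.54 * 0.68 = -1.7272
  Set 4: 4.2 * 3.6 = 15.12
  Set 5: 7.71 * 0.52 = 4.0092
  Set 6: 1.69 * 3.26 = 5.5094
Step 2: Total signed measure = (17.8088) + (14.112) + (-1.7272) + (15.12) + (4.0092) + (5.5094)
     = 54.8322
Step 3: Positive part mu+(X) = sum of positive contributions = 56.5594
Step 4: Negative part mu-(X) = |sum of negative contributions| = 1.7272


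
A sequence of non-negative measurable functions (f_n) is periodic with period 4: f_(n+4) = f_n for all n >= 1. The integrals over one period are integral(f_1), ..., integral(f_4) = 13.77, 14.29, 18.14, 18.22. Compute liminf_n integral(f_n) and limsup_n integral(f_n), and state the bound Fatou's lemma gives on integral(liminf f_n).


The sequence (integral(f_n)) is periodic with period 4, repeating the values 13.77, 14.29, 18.14, 18.22 indefinitely.
Step 1: For a periodic sequence, every tail (a_m, a_(m+1), ...) contains all 4 period values infinitely often.
Step 2: Hence inf of every tail = min of the period values = min(13.77, 14.29, 18.14, 18.22) = 13.77.
        liminf_n integral(f_n) = sup over m of (inf of tail from m) = 13.77.
Step 3: Similarly sup of every tail = max of the period values = 18.22.
        limsup_n integral(f_n) = 18.22.
Step 4: Fatou's lemma: integral(liminf_n f_n) <= liminf_n integral(f_n) = 13.77.
        So the integral of the pointwise liminf is at most 13.77.


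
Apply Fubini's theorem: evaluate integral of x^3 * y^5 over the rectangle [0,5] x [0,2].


By Fubini's theorem, the double integral factors as a product of single integrals:
Step 1: integral_0^5 x^3 dx = [x^4/4] from 0 to 5
     = 5^4/4 = 156.25
Step 2: integral_0^2 y^5 dy = [y^6/6] from 0 to 2
     = 2^6/6 = 10.666667
Step 3: Double integral = 156.25 * 10.666667 = 1666.666667


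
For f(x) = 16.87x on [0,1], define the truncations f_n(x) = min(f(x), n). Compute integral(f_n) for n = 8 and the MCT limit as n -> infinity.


f(x) = 16.87x on [0,1]; f_n(x) = min(16.87x, n). At n = 8:
Step 1: f(x) reaches 8 at x = 8/16.87 = 0.474215
Step 2: integral(f_8) = integral(16.87x, 0, 0.474215) + integral(8, 0.474215, 1)
       = 16.87*0.474215^2/2 + 8*(1 - 0.474215)
       = 1.896858 + 4.206283
       = 6.103142
Step 3: As n -> infinity, f_n increases to f, so by MCT integral(f_n) -> integral(f) = 16.87/2 = 8.435.
Convergence: integral(f_8) = 6.103142 -> 8.435 as n -> infinity


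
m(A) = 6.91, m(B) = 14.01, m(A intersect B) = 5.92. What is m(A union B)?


By inclusion-exclusion: m(A u B) = m(A) + m(B) - m(A n B)
= 6.91 + 14.01 - 5.92
= 15


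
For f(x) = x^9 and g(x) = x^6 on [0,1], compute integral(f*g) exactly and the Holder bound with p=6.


Step 1: Exact integral of f*g = integral(x^15, 0, 1) = 1/16
     = 0.0625
Step 2: Holder bound with p=6, q=1.2:
  ||f||_p = (integral x^54 dx)^(1/6) = (1/55)^(1/6) = 0.51279
  ||g||_q = (integral x^7.2 dx)^(1/1.2) = (1/8.2)^(1/1.2) = 0.173176
Step 3: Holder bound = ||f||_p * ||g||_q = 0.51279 * 0.173176 = 0.088803
Verification: 0.0625 <= 0.088803 (Holder holds)


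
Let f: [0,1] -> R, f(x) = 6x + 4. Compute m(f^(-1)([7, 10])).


f^(-1)([7, 10]) = {x : 7 <= 6x + 4 <= 10}
Solving: (7 - 4)/6 <= x <= (10 - 4)/6
= [0.5, 1]
Intersecting with [0,1]: [0.5, 1]
Measure = 1 - 0.5 = 0.5


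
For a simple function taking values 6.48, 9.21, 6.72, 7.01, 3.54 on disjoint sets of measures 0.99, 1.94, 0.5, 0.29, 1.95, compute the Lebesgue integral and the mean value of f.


Step 1: Integral = sum(value_i * measure_i)
= 6.48*0.99 + 9.21*1.94 + 6.72*0.5 + 7.01*0.29 + 3.54*1.95
= 6.4152 + 17.8674 + 3.36 + 2.0329 + 6.903
= 36.5785
Step 2: Total measure of domain = 0.99 + 1.94 + 0.5 + 0.29 + 1.95 = 5.67
Step 3: Average value = 36.5785 / 5.67 = 6.451235


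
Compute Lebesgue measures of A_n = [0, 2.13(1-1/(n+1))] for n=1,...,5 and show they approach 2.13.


By continuity of measure from below: if A_n increases to A, then m(A_n) -> m(A).
Here A = [0, 2.13], so m(A) = 2.13
Step 1: a_1 = 2.13*(1 - 1/2) = 1.065, m(A_1) = 1.065
Step 2: a_2 = 2.13*(1 - 1/3) = 1.42, m(A_2) = 1.42
Step 3: a_3 = 2.13*(1 - 1/4) = 1.5975, m(A_3) = 1.5975
Step 4: a_4 = 2.13*(1 - 1/5) = 1.704, m(A_4) = 1.704
Step 5: a_5 = 2.13*(1 - 1/6) = 1.775, m(A_5) = 1.775
Limit: m(A_n) -> m([0,2.13]) = 2.13


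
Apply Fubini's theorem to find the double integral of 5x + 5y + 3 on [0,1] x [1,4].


By Fubini, integrate in x first, then y.
Step 1: Fix y, integrate over x in [0,1]:
  integral(5x + 5y + 3, x=0..1)
  = 5*(1^2 - 0^2)/2 + (5y + 3)*(1 - 0)
  = 2.5 + (5y + 3)*1
  = 2.5 + 5y + 3
  = 5.5 + 5y
Step 2: Integrate over y in [1,4]:
  integral(5.5 + 5y, y=1..4)
  = 5.5*3 + 5*(4^2 - 1^2)/2
  = 16.5 + 37.5
  = 54


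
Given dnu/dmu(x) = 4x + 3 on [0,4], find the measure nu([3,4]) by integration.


nu(A) = integral_A (dnu/dmu) dmu = integral_3^4 (4x + 3) dx
Step 1: Antiderivative F(x) = (4/2)x^2 + 3x
Step 2: F(4) = (4/2)*4^2 + 3*4 = 32 + 12 = 44
Step 3: F(3) = (4/2)*3^2 + 3*3 = 18 + 9 = 27
Step 4: nu([3,4]) = F(4) - F(3) = 44 - 27 = 17


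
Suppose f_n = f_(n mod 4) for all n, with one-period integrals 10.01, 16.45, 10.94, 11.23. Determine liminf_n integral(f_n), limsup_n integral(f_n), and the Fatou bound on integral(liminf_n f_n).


The sequence (integral(f_n)) is periodic with period 4, repeating the values 10.01, 16.45, 10.94, 11.23 indefinitely.
Step 1: For a periodic sequence, every tail (a_m, a_(m+1), ...) contains all 4 period values infinitely often.
Step 2: Hence inf of every tail = min of the period values = min(10.01, 16.45, 10.94, 11.23) = 10.01.
        liminf_n integral(f_n) = sup over m of (inf of tail from m) = 10.01.
Step 3: Similarly sup of every tail = max of the period values = 16.45.
        limsup_n integral(f_n) = 16.45.
Step 4: Fatou's lemma: integral(liminf_n f_n) <= liminf_n integral(f_n) = 10.01.
        So the integral of the pointwise liminf is at most 10.01.


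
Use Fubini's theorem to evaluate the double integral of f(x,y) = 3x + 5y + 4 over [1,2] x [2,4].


By Fubini, integrate in x first, then y.
Step 1: Fix y, integrate over x in [1,2]:
  integral(3x + 5y + 4, x=1..2)
  = 3*(2^2 - 1^2)/2 + (5y + 4)*(2 - 1)
  = 4.5 + (5y + 4)*1
  = 4.5 + 5y + 4
  = 8.5 + 5y
Step 2: Integrate over y in [2,4]:
  integral(8.5 + 5y, y=2..4)
  = 8.5*2 + 5*(4^2 - 2^2)/2
  = 17 + 30
  = 47


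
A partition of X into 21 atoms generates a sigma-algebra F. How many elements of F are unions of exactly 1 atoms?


Each element of F is a union of some subset of the 21 atoms.
Elements that are unions of exactly 1 atoms correspond to 1-element subsets of the 21 atoms.
Count = C(21, 1) = 21! / (1! * 20!) = 21.


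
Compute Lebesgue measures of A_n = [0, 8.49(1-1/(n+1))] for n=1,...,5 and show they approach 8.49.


By continuity of measure from below: if A_n increases to A, then m(A_n) -> m(A).
Here A = [0, 8.49], so m(A) = 8.49
Step 1: a_1 = 8.49*(1 - 1/2) = 4.245, m(A_1) = 4.245
Step 2: a_2 = 8.49*(1 - 1/3) = 5.66, m(A_2) = 5.66
Step 3: a_3 = 8.49*(1 - 1/4) = 6.3675, m(A_3) = 6.3675
Step 4: a_4 = 8.49*(1 - 1/5) = 6.792, m(A_4) = 6.792
Step 5: a_5 = 8.49*(1 - 1/6) = 7.075, m(A_5) = 7.075
Limit: m(A_n) -> m([0,8.49]) = 8.49


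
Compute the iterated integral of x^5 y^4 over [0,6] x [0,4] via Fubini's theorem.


By Fubini's theorem, the double integral factors as a product of single integrals:
Step 1: integral_0^6 x^5 dx = [x^6/6] from 0 to 6
     = 6^6/6 = 7776
Step 2: integral_0^4 y^4 dy = [y^5/5] from 0 to 4
     = 4^5/5 = 204.8
Step 3: Double integral = 7776 * 204.8 = 1.592525e+06


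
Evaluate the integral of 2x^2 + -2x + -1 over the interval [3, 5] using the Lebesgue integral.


The Lebesgue integral of a Riemann-integrable function agrees with the Riemann integral.
Antiderivative F(x) = (2/3)x^3 + (-2/2)x^2 + -1x
F(5) = (2/3)*5^3 + (-2/2)*5^2 + -1*5
     = (2/3)*125 + (-2/2)*25 + -1*5
     = 83.333333 + -25 + -5
     = 53.333333
F(3) = 6
Integral = F(5) - F(3) = 53.333333 - 6 = 47.333333


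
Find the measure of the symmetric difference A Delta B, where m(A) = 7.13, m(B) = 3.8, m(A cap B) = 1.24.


m(A Delta B) = m(A) + m(B) - 2*m(A n B)
= 7.13 + 3.8 - 2*1.24
= 7.13 + 3.8 - 2.48
= 8.45


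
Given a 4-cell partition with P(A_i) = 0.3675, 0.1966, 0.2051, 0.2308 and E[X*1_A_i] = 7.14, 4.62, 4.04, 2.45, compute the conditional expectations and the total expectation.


For each cell A_i: E[X|A_i] = E[X*1_A_i] / P(A_i)
Step 1: E[X|A_1] = 7.14 / 0.3675 = 19.428571
Step 2: E[X|A_2] = 4.62 / 0.1966 = 23.499491
Step 3: E[X|A_3] = 4.04 / 0.2051 = 19.697708
Step 4: E[X|A_4] = 2.45 / 0.2308 = 10.615251
Verification: E[X] = sum E[X*1_A_i] = 7.14 + 4.62 + 4.04 + 2.45 = 18.25


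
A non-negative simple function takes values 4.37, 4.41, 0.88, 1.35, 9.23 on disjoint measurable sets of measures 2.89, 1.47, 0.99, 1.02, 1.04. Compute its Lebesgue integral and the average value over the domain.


Step 1: Integral = sum(value_i * measure_i)
= 4.37*2.89 + 4.41*1.47 + 0.88*0.99 + 1.35*1.02 + 9.23*1.04
= 12.6293 + 6.4827 + 0.8712 + 1.377 + 9.5992
= 30.9594
Step 2: Total measure of domain = 2.89 + 1.47 + 0.99 + 1.02 + 1.04 = 7.41
Step 3: Average value = 30.9594 / 7.41 = 4.178057


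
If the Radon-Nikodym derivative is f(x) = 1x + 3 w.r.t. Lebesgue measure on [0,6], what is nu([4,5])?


nu(A) = integral_A (dnu/dmu) dmu = integral_4^5 (1x + 3) dx
Step 1: Antiderivative F(x) = (1/2)x^2 + 3x
Step 2: F(5) = (1/2)*5^2 + 3*5 = 12.5 + 15 = 27.5
Step 3: F(4) = (1/2)*4^2 + 3*4 = 8 + 12 = 20
Step 4: nu([4,5]) = F(5) - F(4) = 27.5 - 20 = 7.5


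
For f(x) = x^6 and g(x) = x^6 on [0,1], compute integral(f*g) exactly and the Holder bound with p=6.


Step 1: Exact integral of f*g = integral(x^12, 0, 1) = 1/13
     = 0.076923
Step 2: Holder bound with p=6, q=1.2:
  ||f||_p = (integral x^36 dx)^(1/6) = (1/37)^(1/6) = 0.547814
  ||g||_q = (integral x^7.2 dx)^(1/1.2) = (1/8.2)^(1/1.2) = 0.173176
Step 3: Holder bound = ||f||_p * ||g||_q = 0.547814 * 0.173176 = 0.094868
Verification: 0.076923 <= 0.094868 (Holder holds)


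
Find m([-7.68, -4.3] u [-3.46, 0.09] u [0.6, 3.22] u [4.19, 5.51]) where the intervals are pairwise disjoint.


For pairwise disjoint intervals, m(union) = sum of lengths.
= (-4.3 - -7.68) + (0.09 - -3.46) + (3.22 - 0.6) + (5.51 - 4.19)
= 3.38 + 3.55 + 2.62 + 1.32
= 10.87


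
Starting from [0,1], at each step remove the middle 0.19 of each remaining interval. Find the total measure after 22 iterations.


Step 1: At each step, fraction remaining = 1 - 0.19 = 0.81
Step 2: After 22 steps, measure = (0.81)^22
Result = 0.009698


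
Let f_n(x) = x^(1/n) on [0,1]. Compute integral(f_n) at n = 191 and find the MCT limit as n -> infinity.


At n = 191: f_191(x) = x^(1/191).
Step 1: integral(x^(1/191), 0, 1) = [x^(1/191+1) / (1/191+1)] from 0 to 1
     = 1 / (1/191 + 1) = 1 / ((191+1)/191) = 191/(191+1)
     = 191/192 = 0.994792
Step 2: As n -> infinity, f_n(x) = x^(1/n) -> 1 for x in (0,1], and f_n is increasing in n.
By MCT, lim_n integral(f_n) = integral(lim_n f_n) = integral(1, 0, 1) = 1.
Step 3: Verify convergence: 191/192 = 0.994792 -> 1


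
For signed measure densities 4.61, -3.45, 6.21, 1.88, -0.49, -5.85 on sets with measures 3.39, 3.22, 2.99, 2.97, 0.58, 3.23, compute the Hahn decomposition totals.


Step 1: Compute signed measure on each set:
  Set 1: 4.61 * 3.39 = 15.6279
  Set 2: -3.45 * 3.22 = -11.109
  Set 3: 6.21 * 2.99 = 18.5679
  Set 4: 1.88 * 2.97 = 5.5836
  Set 5: -0.49 * 0.58 = -0.2842
  Set 6: -5.85 * 3.23 = -18.8955
Step 2: Total signed measure = (15.6279) + (-11.109) + (18.5679) + (5.5836) + (-0.2842) + (-18.8955)
     = 9.4907
Step 3: Positive part mu+(X) = sum of positive contributions = 39.7794
Step 4: Negative part mu-(X) = |sum of negative contributions| = 30.2887


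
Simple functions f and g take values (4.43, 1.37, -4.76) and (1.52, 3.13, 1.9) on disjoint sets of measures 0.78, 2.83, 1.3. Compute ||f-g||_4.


Step 1: Compute differences f_i - g_i:
  4.43 - 1.52 = 2.91
  1.37 - 3.13 = -1.76
  -4.76 - 1.9 = -6.66
Step 2: Compute |diff|^4 * measure for each set:
  |2.91|^4 * 0.78 = 71.708718 * 0.78 = 55.9328
  |-1.76|^4 * 2.83 = 9.595126 * 2.83 = 27.154206
  |-6.66|^4 * 1.3 = 1967.419251 * 1.3 = 2557.645027
Step 3: Sum = 2640.732032
Step 4: ||f-g||_4 = (2640.732032)^(1/4) = 7.168546


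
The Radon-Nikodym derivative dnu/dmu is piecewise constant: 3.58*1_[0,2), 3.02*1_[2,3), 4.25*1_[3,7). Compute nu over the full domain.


Integrate each piece of the Radon-Nikodym derivative:
Step 1: integral_0^2 3.58 dx = 3.58*(2-0) = 3.58*2 = 7.16
Step 2: integral_2^3 3.02 dx = 3.02*(3-2) = 3.02*1 = 3.02
Step 3: integral_3^7 4.25 dx = 4.25*(7-3) = 4.25*4 = 17
Total: 7.16 + 3.02 + 17 = 27.18


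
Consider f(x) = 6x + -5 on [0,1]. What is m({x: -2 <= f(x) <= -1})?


f^(-1)([-2, -1]) = {x : -2 <= 6x + -5 <= -1}
Solving: (-2 - -5)/6 <= x <= (-1 - -5)/6
= [0.5, 0.666667]
Intersecting with [0,1]: [0.5, 0.666667]
Measure = 0.666667 - 0.5 = 0.166667


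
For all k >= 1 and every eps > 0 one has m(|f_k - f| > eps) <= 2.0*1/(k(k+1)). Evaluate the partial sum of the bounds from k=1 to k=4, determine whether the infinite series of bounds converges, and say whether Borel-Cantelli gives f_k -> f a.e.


Step 1: List the terms 2.0*1/(k(k+1)) for k = 1 to 4:
  k=1: 1
  k=2: 0.333333
  k=3: 0.166667
  k=4: 0.1
Step 2: Partial sum = 1 + 0.333333 + 0.166667 + 0.1
     = 1.6
Step 3: The full series sum_(k>=1) 2.0*1/(k(k+1)) converges (telescoping series sum 1/(k(k+1)) = 1; a constant multiple of a convergent series converges).
Step 4: Fix eps > 0. Since sum_k m(|f_k - f| > eps) < infinity, the Borel-Cantelli lemma gives
        m(limsup_k {|f_k - f| > eps}) = 0, i.e. for a.e. x, |f_k(x) - f(x)| <= eps for all large k.
        Applying this with eps = 1/j for j = 1, 2, ... and intersecting the countably many full-measure sets,
        for a.e. x we get limsup_k |f_k(x) - f(x)| <= 1/j for every j, hence f_k -> f almost everywhere.
Conclusion: series converges; Borel-Cantelli yields f_k -> f a.e.


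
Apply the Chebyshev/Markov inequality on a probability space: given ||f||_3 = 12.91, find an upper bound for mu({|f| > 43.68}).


Chebyshev/Markov inequality: mu(|f| > eps) <= (||f||_p / eps)^p
Step 1: ||f||_3 / eps = 12.91 / 43.68 = 0.295559
Step 2: Raise to power p = 3:
  (0.295559)^3 = 0.025818
Step 3: Therefore mu(|f| > 43.68) <= 0.025818


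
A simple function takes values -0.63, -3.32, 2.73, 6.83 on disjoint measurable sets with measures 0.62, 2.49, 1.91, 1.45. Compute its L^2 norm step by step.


Step 1: Compute |f_i|^2 for each value:
  |-0.63|^2 = 0.3969
  |-3.32|^2 = 11.0224
  |2.73|^2 = 7.4529
  |6.83|^2 = 46.6489
Step 2: Multiply by measures and sum:
  0.3969 * 0.62 = 0.246078
  11.0224 * 2.49 = 27.445776
  7.4529 * 1.91 = 14.235039
  46.6489 * 1.45 = 67.640905
Sum = 0.246078 + 27.445776 + 14.235039 + 67.640905 = 109.567798
Step 3: Take the p-th root:
||f||_2 = (109.567798)^(1/2) = 10.467464


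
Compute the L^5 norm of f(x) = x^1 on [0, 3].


Step 1: ||f||_5 = (integral_0^3 |x^1|^5 dx)^(1/5)
     = (integral_0^3 x^5 dx)^(1/5)
Step 2: integral_0^3 x^5 dx = [x^6/(6)] from 0 to 3 = 3^6/6
     = 729/6 = 121.5
Step 3: ||f||_5 = (121.5)^(1/5) = 2.611652


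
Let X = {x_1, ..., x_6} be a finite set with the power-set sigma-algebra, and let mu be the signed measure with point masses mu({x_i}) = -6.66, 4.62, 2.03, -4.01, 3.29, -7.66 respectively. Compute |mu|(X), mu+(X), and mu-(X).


Step 1: Every measurable set is a union of atoms (the cells / points), so a Hahn decomposition is
  obtained by grouping atoms by sign: P = union of atoms with mu > 0, N = union of the remaining atoms.
  Atoms in P (indices): 2, 3, 5;  atoms in N (indices): 1, 4, 6
  Positive values: 4.62, 2.03, 3.29
  Negative values: -6.66, -4.01, -7.66
Step 2: mu+(X) = mu(P) = sum of positive atom values = 9.94
Step 3: mu-(X) = -mu(N) = sum of |negative atom values| = 18.33
Step 4: |mu|(X) = mu+(X) + mu-(X) = 9.94 + 18.33 = 28.27


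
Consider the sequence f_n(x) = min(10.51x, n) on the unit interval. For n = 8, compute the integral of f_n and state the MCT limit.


f(x) = 10.51x on [0,1]; f_n(x) = min(10.51x, n). At n = 8:
Step 1: f(x) reaches 8 at x = 8/10.51 = 0.76118
Step 2: integral(f_8) = integral(10.51x, 0, 0.76118) + integral(8, 0.76118, 1)
       = 10.51*0.76118^2/2 + 8*(1 - 0.76118)
       = 3.044719 + 1.910561
       = 4.955281
Step 3: As n -> infinity, f_n increases to f, so by MCT integral(f_n) -> integral(f) = 10.51/2 = 5.255.
Convergence: integral(f_8) = 4.955281 -> 5.255 as n -> infinity


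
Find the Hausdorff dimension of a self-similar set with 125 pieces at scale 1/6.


For a self-similar set with N copies scaled by 1/r:
dim_H = log(N)/log(r) = log(125)/log(6)
= 4.828314/1.791759
= 2.694733


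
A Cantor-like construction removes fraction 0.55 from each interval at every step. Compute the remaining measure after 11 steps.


Step 1: At each step, fraction remaining = 1 - 0.55 = 0.45
Step 2: After 11 steps, measure = (0.45)^11
Result = 1.532278e-04


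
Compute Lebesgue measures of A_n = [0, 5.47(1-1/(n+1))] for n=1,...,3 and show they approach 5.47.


By continuity of measure from below: if A_n increases to A, then m(A_n) -> m(A).
Here A = [0, 5.47], so m(A) = 5.47
Step 1: a_1 = 5.47*(1 - 1/2) = 2.735, m(A_1) = 2.735
Step 2: a_2 = 5.47*(1 - 1/3) = 3.6467, m(A_2) = 3.6467
Step 3: a_3 = 5.47*(1 - 1/4) = 4.1025, m(A_3) = 4.1025
Limit: m(A_n) -> m([0,5.47]) = 5.47


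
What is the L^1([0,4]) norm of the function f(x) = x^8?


Step 1: ||f||_1 = (integral_0^4 |x^8|^1 dx)^(1/1)
     = (integral_0^4 x^8 dx)^(1/1)
Step 2: integral_0^4 x^8 dx = [x^9/(9)] from 0 to 4 = 4^9/9
     = 262144/9 = 29127.111111
Step 3: ||f||_1 = (29127.111111)^(1/1) = 29127.111111


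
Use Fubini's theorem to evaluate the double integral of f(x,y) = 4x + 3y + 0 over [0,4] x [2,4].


By Fubini, integrate in x first, then y.
Step 1: Fix y, integrate over x in [0,4]:
  integral(4x + 3y + 0, x=0..4)
  = 4*(4^2 - 0^2)/2 + (3y + 0)*(4 - 0)
  = 32 + (3y + 0)*4
  = 32 + 12y + 0
  = 32 + 12y
Step 2: Integrate over y in [2,4]:
  integral(32 + 12y, y=2..4)
  = 32*2 + 12*(4^2 - 2^2)/2
  = 64 + 72
  = 136


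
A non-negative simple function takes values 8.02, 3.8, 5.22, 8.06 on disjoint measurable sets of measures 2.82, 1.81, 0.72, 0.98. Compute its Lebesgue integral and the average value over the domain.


Step 1: Integral = sum(value_i * measure_i)
= 8.02*2.82 + 3.8*1.81 + 5.22*0.72 + 8.06*0.98
= 22.6164 + 6.878 + 3.7584 + 7.8988
= 41.1516
Step 2: Total measure of domain = 2.82 + 1.81 + 0.72 + 0.98 = 6.33
Step 3: Average value = 41.1516 / 6.33 = 6.501043


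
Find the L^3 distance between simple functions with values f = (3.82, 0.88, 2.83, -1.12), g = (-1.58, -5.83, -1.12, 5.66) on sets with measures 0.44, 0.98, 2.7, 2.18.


Step 1: Compute differences f_i - g_i:
  3.82 - -1.58 = 5.4
  0.88 - -5.83 = 6.71
  2.83 - -1.12 = 3.95
  -1.12 - 5.66 = -6.78
Step 2: Compute |diff|^3 * measure for each set:
  |5.4|^3 * 0.44 = 157.464 * 0.44 = 69.28416
  |6.71|^3 * 0.98 = 302.111711 * 0.98 = 296.069477
  |3.95|^3 * 2.7 = 61.629875 * 2.7 = 166.400663
  |-6.78|^3 * 2.18 = 311.665752 * 2.18 = 679.431339
Step 3: Sum = 1211.185639
Step 4: ||f-g||_3 = (1211.185639)^(1/3) = 10.659502


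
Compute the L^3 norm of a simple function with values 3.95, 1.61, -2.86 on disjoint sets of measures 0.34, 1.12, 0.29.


Step 1: Compute |f_i|^3 for each value:
  |3.95|^3 = 61.629875
  |1.61|^3 = 4.173281
  |-2.86|^3 = 23.393656
Step 2: Multiply by measures and sum:
  61.629875 * 0.34 = 20.954158
  4.173281 * 1.12 = 4.674075
  23.393656 * 0.29 = 6.78416
Sum = 20.954158 + 4.674075 + 6.78416 = 32.412392
Step 3: Take the p-th root:
||f||_3 = (32.412392)^(1/3) = 3.188382


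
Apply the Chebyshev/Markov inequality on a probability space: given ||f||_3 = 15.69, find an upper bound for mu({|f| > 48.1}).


Chebyshev/Markov inequality: mu(|f| > eps) <= (||f||_p / eps)^p
Step 1: ||f||_3 / eps = 15.69 / 48.1 = 0.326195
Step 2: Raise to power p = 3:
  (0.326195)^3 = 0.034708
Step 3: Therefore mu(|f| > 48.1) <= 0.034708


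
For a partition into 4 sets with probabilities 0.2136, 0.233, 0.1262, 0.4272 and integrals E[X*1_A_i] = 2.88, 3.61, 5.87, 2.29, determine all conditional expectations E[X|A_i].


For each cell A_i: E[X|A_i] = E[X*1_A_i] / P(A_i)
Step 1: E[X|A_1] = 2.88 / 0.2136 = 13.483146
Step 2: E[X|A_2] = 3.61 / 0.233 = 15.493562
Step 3: E[X|A_3] = 5.87 / 0.1262 = 46.513471
Step 4: E[X|A_4] = 2.29 / 0.4272 = 5.360487
Verification: E[X] = sum E[X*1_A_i] = 2.88 + 3.61 + 5.87 + 2.29 = 14.65


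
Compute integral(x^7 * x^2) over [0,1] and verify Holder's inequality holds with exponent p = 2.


Step 1: Exact integral of f*g = integral(x^9, 0, 1) = 1/10
     = 0.1
Step 2: Holder bound with p=2, q=2:
  ||f||_p = (integral x^14 dx)^(1/2) = (1/15)^(1/2) = 0.258199
  ||g||_q = (integral x^4 dx)^(1/2) = (1/5)^(1/2) = 0.447214
Step 3: Holder bound = ||f||_p * ||g||_q = 0.258199 * 0.447214 = 0.11547
Verification: 0.1 <= 0.11547 (Holder holds)


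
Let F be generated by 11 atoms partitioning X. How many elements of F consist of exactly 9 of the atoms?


Each element of F is a union of some subset of the 11 atoms.
Elements that are unions of exactly 9 atoms correspond to 9-element subsets of the 11 atoms.
Count = C(11, 9) = 11! / (9! * 2!) = 55.


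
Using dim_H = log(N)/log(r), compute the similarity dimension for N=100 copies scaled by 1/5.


For a self-similar set with N copies scaled by 1/r:
dim_H = log(N)/log(r) = log(100)/log(5)
= 4.60517/1.609438
= 2.861353


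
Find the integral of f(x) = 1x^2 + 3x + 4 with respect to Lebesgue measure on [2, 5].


The Lebesgue integral of a Riemann-integrable function agrees with the Riemann integral.
Antiderivative F(x) = (1/3)x^3 + (3/2)x^2 + 4x
F(5) = (1/3)*5^3 + (3/2)*5^2 + 4*5
     = (1/3)*125 + (3/2)*25 + 4*5
     = 41.666667 + 37.5 + 20
     = 99.166667
F(2) = 16.666667
Integral = F(5) - F(2) = 99.166667 - 16.666667 = 82.5


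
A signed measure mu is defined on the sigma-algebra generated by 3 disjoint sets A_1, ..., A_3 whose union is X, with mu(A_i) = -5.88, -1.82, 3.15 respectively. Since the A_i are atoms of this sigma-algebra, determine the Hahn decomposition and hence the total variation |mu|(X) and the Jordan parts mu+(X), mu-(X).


Step 1: Every measurable set is a union of atoms (the cells / points), so a Hahn decomposition is
  obtained by grouping atoms by sign: P = union of atoms with mu > 0, N = union of the remaining atoms.
  Atoms in P (indices): 3;  atoms in N (indices): 1, 2
  Positive values: 3.15
  Negative values: -5.88, -1.82
Step 2: mu+(X) = mu(P) = sum of positive atom values = 3.15
Step 3: mu-(X) = -mu(N) = sum of |negative atom values| = 7.7
Step 4: |mu|(X) = mu+(X) + mu-(X) = 3.15 + 7.7 = 10.85


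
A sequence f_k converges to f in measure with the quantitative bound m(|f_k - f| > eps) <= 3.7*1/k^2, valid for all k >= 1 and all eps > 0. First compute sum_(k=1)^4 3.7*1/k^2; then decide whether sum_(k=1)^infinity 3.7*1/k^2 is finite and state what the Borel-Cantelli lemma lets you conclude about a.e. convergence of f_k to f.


Step 1: List the terms 3.7*1/k^2 for k = 1 to 4:
  k=1: 3.7
  k=2: 0.925
  k=3: 0.411111
  k=4: 0.23125
Step 2: Partial sum = 3.7 + 0.925 + 0.411111 + 0.23125
     = 5.267361
Step 3: The full series sum_(k>=1) 3.7*1/k^2 converges (p-series with p = 2 > 1; a constant multiple of a convergent series converges).
Step 4: Fix eps > 0. Since sum_k m(|f_k - f| > eps) < infinity, the Borel-Cantelli lemma gives
        m(limsup_k {|f_k - f| > eps}) = 0, i.e. for a.e. x, |f_k(x) - f(x)| <= eps for all large k.
        Applying this with eps = 1/j for j = 1, 2, ... and intersecting the countably many full-measure sets,
        for a.e. x we get limsup_k |f_k(x) - f(x)| <= 1/j for every j, hence f_k -> f almost everywhere.
Conclusion: series converges; Borel-Cantelli yields f_k -> f a.e.
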